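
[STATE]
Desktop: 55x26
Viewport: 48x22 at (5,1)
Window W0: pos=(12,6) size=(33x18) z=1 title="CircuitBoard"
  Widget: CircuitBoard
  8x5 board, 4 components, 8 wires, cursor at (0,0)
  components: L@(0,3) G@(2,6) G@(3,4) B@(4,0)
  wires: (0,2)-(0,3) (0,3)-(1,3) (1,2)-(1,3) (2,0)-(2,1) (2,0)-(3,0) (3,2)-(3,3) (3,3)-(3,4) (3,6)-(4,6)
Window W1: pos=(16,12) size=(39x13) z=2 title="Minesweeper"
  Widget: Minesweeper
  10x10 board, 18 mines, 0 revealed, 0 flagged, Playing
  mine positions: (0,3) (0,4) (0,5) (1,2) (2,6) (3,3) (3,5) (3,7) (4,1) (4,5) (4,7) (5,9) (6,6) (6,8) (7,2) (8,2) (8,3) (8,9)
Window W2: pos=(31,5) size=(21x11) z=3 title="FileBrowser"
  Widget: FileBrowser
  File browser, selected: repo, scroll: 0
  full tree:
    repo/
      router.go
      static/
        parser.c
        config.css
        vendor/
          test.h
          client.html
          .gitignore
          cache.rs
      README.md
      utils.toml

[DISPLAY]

                                                
                                                
                                                
                                                
                          ┏━━━━━━━━━━━━━━━━━━━┓ 
       ┏━━━━━━━━━━━━━━━━━━┃ FileBrowser       ┃ 
       ┃ CircuitBoard     ┠───────────────────┨ 
       ┠──────────────────┃> [-] repo/        ┃ 
       ┃   0 1 2 3 4 5 6 7┃    router.go      ┃ 
       ┃0  [.]      · ─ L ┃    [+] static/    ┃ 
       ┃                │ ┃    README.md      ┃ 
       ┃1  ┏━━━━━━━━━━━━━━┃    utils.toml     ┃━
       ┃   ┃ Minesweeper  ┃                   ┃ 
       ┃2  ┠──────────────┃                   ┃─
       ┃   ┃■■■■■■■■■■    ┗━━━━━━━━━━━━━━━━━━━┛ 
       ┃3  ┃■■■■■■■■■■                          
       ┃   ┃■■■■■■■■■■                          
       ┃4  ┃■■■■■■■■■■                          
       ┃Cur┃■■■■■■■■■■                          
       ┃   ┃■■■■■■■■■■                          
       ┃   ┃■■■■■■■■■■                          
       ┃   ┃■■■■■■■■■■                          


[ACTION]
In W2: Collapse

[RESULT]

                                                
                                                
                                                
                                                
                          ┏━━━━━━━━━━━━━━━━━━━┓ 
       ┏━━━━━━━━━━━━━━━━━━┃ FileBrowser       ┃ 
       ┃ CircuitBoard     ┠───────────────────┨ 
       ┠──────────────────┃> [+] repo/        ┃ 
       ┃   0 1 2 3 4 5 6 7┃                   ┃ 
       ┃0  [.]      · ─ L ┃                   ┃ 
       ┃                │ ┃                   ┃ 
       ┃1  ┏━━━━━━━━━━━━━━┃                   ┃━
       ┃   ┃ Minesweeper  ┃                   ┃ 
       ┃2  ┠──────────────┃                   ┃─
       ┃   ┃■■■■■■■■■■    ┗━━━━━━━━━━━━━━━━━━━┛ 
       ┃3  ┃■■■■■■■■■■                          
       ┃   ┃■■■■■■■■■■                          
       ┃4  ┃■■■■■■■■■■                          
       ┃Cur┃■■■■■■■■■■                          
       ┃   ┃■■■■■■■■■■                          
       ┃   ┃■■■■■■■■■■                          
       ┃   ┃■■■■■■■■■■                          


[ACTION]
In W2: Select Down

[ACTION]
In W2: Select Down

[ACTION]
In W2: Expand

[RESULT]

                                                
                                                
                                                
                                                
                          ┏━━━━━━━━━━━━━━━━━━━┓ 
       ┏━━━━━━━━━━━━━━━━━━┃ FileBrowser       ┃ 
       ┃ CircuitBoard     ┠───────────────────┨ 
       ┠──────────────────┃> [-] repo/        ┃ 
       ┃   0 1 2 3 4 5 6 7┃    router.go      ┃ 
       ┃0  [.]      · ─ L ┃    [+] static/    ┃ 
       ┃                │ ┃    README.md      ┃ 
       ┃1  ┏━━━━━━━━━━━━━━┃    utils.toml     ┃━
       ┃   ┃ Minesweeper  ┃                   ┃ 
       ┃2  ┠──────────────┃                   ┃─
       ┃   ┃■■■■■■■■■■    ┗━━━━━━━━━━━━━━━━━━━┛ 
       ┃3  ┃■■■■■■■■■■                          
       ┃   ┃■■■■■■■■■■                          
       ┃4  ┃■■■■■■■■■■                          
       ┃Cur┃■■■■■■■■■■                          
       ┃   ┃■■■■■■■■■■                          
       ┃   ┃■■■■■■■■■■                          
       ┃   ┃■■■■■■■■■■                          


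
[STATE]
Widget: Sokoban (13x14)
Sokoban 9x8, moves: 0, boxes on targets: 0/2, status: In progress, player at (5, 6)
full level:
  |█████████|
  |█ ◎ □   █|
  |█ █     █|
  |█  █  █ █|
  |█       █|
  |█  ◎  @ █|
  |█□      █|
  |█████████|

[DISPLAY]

█████████    
█ ◎ □   █    
█ █     █    
█  █  █ █    
█       █    
█  ◎  @ █    
█□      █    
█████████    
Moves: 0  0/2
             
             
             
             
             


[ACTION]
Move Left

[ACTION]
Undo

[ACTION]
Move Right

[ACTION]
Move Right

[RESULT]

█████████    
█ ◎ □   █    
█ █     █    
█  █  █ █    
█       █    
█  ◎   @█    
█□      █    
█████████    
Moves: 1  0/2
             
             
             
             
             


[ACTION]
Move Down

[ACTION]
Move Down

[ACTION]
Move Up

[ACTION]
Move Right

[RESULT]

█████████    
█ ◎ □   █    
█ █     █    
█  █  █ █    
█       █    
█  ◎   @█    
█□      █    
█████████    
Moves: 3  0/2
             
             
             
             
             


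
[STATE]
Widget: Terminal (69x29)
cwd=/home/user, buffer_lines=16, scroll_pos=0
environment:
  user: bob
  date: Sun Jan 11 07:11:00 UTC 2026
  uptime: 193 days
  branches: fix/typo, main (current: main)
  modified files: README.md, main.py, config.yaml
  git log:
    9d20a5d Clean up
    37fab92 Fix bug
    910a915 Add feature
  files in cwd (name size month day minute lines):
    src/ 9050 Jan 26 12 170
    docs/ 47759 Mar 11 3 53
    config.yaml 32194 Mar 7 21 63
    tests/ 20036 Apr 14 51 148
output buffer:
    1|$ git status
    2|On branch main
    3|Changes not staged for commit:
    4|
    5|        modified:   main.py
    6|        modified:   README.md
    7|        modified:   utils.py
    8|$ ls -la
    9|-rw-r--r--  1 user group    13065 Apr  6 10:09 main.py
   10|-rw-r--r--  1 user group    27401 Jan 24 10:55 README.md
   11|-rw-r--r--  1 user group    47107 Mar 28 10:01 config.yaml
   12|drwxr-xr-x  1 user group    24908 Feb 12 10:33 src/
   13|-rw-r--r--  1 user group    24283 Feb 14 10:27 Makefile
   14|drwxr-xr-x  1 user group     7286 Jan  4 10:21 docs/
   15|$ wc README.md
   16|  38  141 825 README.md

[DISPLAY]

$ git status                                                         
On branch main                                                       
Changes not staged for commit:                                       
                                                                     
        modified:   main.py                                          
        modified:   README.md                                        
        modified:   utils.py                                         
$ ls -la                                                             
-rw-r--r--  1 user group    13065 Apr  6 10:09 main.py               
-rw-r--r--  1 user group    27401 Jan 24 10:55 README.md             
-rw-r--r--  1 user group    47107 Mar 28 10:01 config.yaml           
drwxr-xr-x  1 user group    24908 Feb 12 10:33 src/                  
-rw-r--r--  1 user group    24283 Feb 14 10:27 Makefile              
drwxr-xr-x  1 user group     7286 Jan  4 10:21 docs/                 
$ wc README.md                                                       
  38  141 825 README.md                                              
$ █                                                                  
                                                                     
                                                                     
                                                                     
                                                                     
                                                                     
                                                                     
                                                                     
                                                                     
                                                                     
                                                                     
                                                                     
                                                                     


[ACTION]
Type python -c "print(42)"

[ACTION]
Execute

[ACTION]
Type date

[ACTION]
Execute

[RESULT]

$ git status                                                         
On branch main                                                       
Changes not staged for commit:                                       
                                                                     
        modified:   main.py                                          
        modified:   README.md                                        
        modified:   utils.py                                         
$ ls -la                                                             
-rw-r--r--  1 user group    13065 Apr  6 10:09 main.py               
-rw-r--r--  1 user group    27401 Jan 24 10:55 README.md             
-rw-r--r--  1 user group    47107 Mar 28 10:01 config.yaml           
drwxr-xr-x  1 user group    24908 Feb 12 10:33 src/                  
-rw-r--r--  1 user group    24283 Feb 14 10:27 Makefile              
drwxr-xr-x  1 user group     7286 Jan  4 10:21 docs/                 
$ wc README.md                                                       
  38  141 825 README.md                                              
$ python -c "print(42)"                                              
42                                                                   
$ date                                                               
Sun Jan 11 07:11:00 UTC 2026                                         
$ █                                                                  
                                                                     
                                                                     
                                                                     
                                                                     
                                                                     
                                                                     
                                                                     
                                                                     


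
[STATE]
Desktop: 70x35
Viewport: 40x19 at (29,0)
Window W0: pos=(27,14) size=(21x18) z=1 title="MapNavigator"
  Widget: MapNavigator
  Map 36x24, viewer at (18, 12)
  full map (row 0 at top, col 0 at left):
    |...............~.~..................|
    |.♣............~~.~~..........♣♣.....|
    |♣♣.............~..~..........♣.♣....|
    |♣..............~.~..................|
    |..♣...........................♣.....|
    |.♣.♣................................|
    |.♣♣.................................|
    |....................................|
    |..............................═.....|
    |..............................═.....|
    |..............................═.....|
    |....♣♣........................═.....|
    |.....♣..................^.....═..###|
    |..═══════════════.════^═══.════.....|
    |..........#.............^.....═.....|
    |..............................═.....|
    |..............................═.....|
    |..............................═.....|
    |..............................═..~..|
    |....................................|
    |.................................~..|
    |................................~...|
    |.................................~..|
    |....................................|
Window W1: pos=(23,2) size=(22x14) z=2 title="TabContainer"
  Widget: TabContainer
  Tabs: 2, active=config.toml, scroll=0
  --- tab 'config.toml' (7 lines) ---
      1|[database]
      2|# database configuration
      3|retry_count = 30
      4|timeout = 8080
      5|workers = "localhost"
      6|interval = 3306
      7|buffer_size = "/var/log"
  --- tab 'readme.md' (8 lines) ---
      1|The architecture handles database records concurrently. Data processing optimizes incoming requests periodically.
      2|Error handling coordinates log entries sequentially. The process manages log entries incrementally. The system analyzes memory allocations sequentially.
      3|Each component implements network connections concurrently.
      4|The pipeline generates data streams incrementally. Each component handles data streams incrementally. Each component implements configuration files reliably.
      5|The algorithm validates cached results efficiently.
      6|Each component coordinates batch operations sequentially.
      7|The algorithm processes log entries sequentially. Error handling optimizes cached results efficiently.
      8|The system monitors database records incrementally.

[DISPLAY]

                                        
                                        
━━━━━━━━━━━━━━━┓                        
ontainer       ┃                        
───────────────┨                        
ig.toml]│ readm┃                        
───────────────┃                        
base]          ┃                        
abase configura┃                        
_count = 30    ┃                        
ut = 8080      ┃                        
rs = "localhost┃                        
val = 3306     ┃                        
r_size = "/var/┃                        
               ┃━━┓                     
━━━━━━━━━━━━━━━┛  ┃                     
──────────────────┨                     
..................┃                     
..................┃                     


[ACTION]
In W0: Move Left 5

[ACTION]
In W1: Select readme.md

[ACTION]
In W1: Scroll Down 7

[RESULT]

                                        
                                        
━━━━━━━━━━━━━━━┓                        
ontainer       ┃                        
───────────────┨                        
ig.toml │[readm┃                        
───────────────┃                        
ystem monitors ┃                        
               ┃                        
               ┃                        
               ┃                        
               ┃                        
               ┃                        
               ┃                        
               ┃━━┓                     
━━━━━━━━━━━━━━━┛  ┃                     
──────────────────┨                     
..................┃                     
..................┃                     


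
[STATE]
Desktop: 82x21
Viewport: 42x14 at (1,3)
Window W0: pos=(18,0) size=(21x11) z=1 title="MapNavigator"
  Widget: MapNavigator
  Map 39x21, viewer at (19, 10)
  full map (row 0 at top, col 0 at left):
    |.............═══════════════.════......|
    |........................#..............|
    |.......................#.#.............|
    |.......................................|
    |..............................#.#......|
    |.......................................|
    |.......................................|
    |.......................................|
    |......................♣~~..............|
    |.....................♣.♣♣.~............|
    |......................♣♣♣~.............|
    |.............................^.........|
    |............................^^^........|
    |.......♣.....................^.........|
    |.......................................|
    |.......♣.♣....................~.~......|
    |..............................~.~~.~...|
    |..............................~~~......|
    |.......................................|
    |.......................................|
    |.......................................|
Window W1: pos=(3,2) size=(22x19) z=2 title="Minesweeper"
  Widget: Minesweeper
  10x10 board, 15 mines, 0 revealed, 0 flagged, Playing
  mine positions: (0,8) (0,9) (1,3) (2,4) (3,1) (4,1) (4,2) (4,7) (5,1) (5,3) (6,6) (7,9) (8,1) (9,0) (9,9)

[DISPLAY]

  ┃ Minesweeper        ┃.............┃    
  ┠────────────────────┨......♣~~....┃    
  ┃■■■■■■■■■■          ┃.....♣.♣♣.~..┃    
  ┃■■■■■■■■■■          ┃...@..♣♣♣~...┃    
  ┃■■■■■■■■■■          ┃.............┃    
  ┃■■■■■■■■■■          ┃............^┃    
  ┃■■■■■■■■■■          ┃.............┃    
  ┃■■■■■■■■■■          ┃━━━━━━━━━━━━━┛    
  ┃■■■■■■■■■■          ┃                  
  ┃■■■■■■■■■■          ┃                  
  ┃■■■■■■■■■■          ┃                  
  ┃■■■■■■■■■■          ┃                  
  ┃                    ┃                  
  ┃                    ┃                  


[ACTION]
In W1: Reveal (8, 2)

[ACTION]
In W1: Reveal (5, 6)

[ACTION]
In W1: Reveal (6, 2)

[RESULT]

  ┃ Minesweeper        ┃.............┃    
  ┠────────────────────┨......♣~~....┃    
  ┃■■■■■■■■■■          ┃.....♣.♣♣.~..┃    
  ┃■■■■■■■■■■          ┃...@..♣♣♣~...┃    
  ┃■■■■■■■■■■          ┃.............┃    
  ┃■■■■■■■■■■          ┃............^┃    
  ┃■■■■■■■■■■          ┃.............┃    
  ┃■■■■■■2■■■          ┃━━━━━━━━━━━━━┛    
  ┃■■2■■■■■■■          ┃                  
  ┃■■■■■■■■■■          ┃                  
  ┃■■1■■■■■■■          ┃                  
  ┃■■■■■■■■■■          ┃                  
  ┃                    ┃                  
  ┃                    ┃                  


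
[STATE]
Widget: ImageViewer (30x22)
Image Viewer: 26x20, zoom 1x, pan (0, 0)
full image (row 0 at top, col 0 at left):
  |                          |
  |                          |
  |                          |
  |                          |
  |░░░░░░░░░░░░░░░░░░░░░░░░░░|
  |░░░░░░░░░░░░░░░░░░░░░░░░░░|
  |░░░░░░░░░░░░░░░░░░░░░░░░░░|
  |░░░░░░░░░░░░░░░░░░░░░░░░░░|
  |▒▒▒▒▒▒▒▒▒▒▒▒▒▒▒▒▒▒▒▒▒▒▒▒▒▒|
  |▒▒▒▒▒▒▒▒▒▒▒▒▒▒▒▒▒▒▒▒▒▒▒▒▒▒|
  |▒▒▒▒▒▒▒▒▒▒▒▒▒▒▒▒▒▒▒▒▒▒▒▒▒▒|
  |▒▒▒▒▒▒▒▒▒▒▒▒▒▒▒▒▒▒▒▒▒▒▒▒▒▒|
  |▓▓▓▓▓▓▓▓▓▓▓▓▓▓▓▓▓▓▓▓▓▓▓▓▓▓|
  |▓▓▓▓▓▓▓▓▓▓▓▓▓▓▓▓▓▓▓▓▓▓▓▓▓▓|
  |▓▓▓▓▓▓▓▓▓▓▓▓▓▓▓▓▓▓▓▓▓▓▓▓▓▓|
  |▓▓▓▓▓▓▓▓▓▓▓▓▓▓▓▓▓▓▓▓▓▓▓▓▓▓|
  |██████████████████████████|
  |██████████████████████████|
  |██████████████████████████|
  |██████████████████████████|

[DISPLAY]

                              
                              
                              
                              
░░░░░░░░░░░░░░░░░░░░░░░░░░    
░░░░░░░░░░░░░░░░░░░░░░░░░░    
░░░░░░░░░░░░░░░░░░░░░░░░░░    
░░░░░░░░░░░░░░░░░░░░░░░░░░    
▒▒▒▒▒▒▒▒▒▒▒▒▒▒▒▒▒▒▒▒▒▒▒▒▒▒    
▒▒▒▒▒▒▒▒▒▒▒▒▒▒▒▒▒▒▒▒▒▒▒▒▒▒    
▒▒▒▒▒▒▒▒▒▒▒▒▒▒▒▒▒▒▒▒▒▒▒▒▒▒    
▒▒▒▒▒▒▒▒▒▒▒▒▒▒▒▒▒▒▒▒▒▒▒▒▒▒    
▓▓▓▓▓▓▓▓▓▓▓▓▓▓▓▓▓▓▓▓▓▓▓▓▓▓    
▓▓▓▓▓▓▓▓▓▓▓▓▓▓▓▓▓▓▓▓▓▓▓▓▓▓    
▓▓▓▓▓▓▓▓▓▓▓▓▓▓▓▓▓▓▓▓▓▓▓▓▓▓    
▓▓▓▓▓▓▓▓▓▓▓▓▓▓▓▓▓▓▓▓▓▓▓▓▓▓    
██████████████████████████    
██████████████████████████    
██████████████████████████    
██████████████████████████    
                              
                              


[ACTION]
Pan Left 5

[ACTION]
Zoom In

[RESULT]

                              
                              
                              
                              
                              
                              
                              
                              
░░░░░░░░░░░░░░░░░░░░░░░░░░░░░░
░░░░░░░░░░░░░░░░░░░░░░░░░░░░░░
░░░░░░░░░░░░░░░░░░░░░░░░░░░░░░
░░░░░░░░░░░░░░░░░░░░░░░░░░░░░░
░░░░░░░░░░░░░░░░░░░░░░░░░░░░░░
░░░░░░░░░░░░░░░░░░░░░░░░░░░░░░
░░░░░░░░░░░░░░░░░░░░░░░░░░░░░░
░░░░░░░░░░░░░░░░░░░░░░░░░░░░░░
▒▒▒▒▒▒▒▒▒▒▒▒▒▒▒▒▒▒▒▒▒▒▒▒▒▒▒▒▒▒
▒▒▒▒▒▒▒▒▒▒▒▒▒▒▒▒▒▒▒▒▒▒▒▒▒▒▒▒▒▒
▒▒▒▒▒▒▒▒▒▒▒▒▒▒▒▒▒▒▒▒▒▒▒▒▒▒▒▒▒▒
▒▒▒▒▒▒▒▒▒▒▒▒▒▒▒▒▒▒▒▒▒▒▒▒▒▒▒▒▒▒
▒▒▒▒▒▒▒▒▒▒▒▒▒▒▒▒▒▒▒▒▒▒▒▒▒▒▒▒▒▒
▒▒▒▒▒▒▒▒▒▒▒▒▒▒▒▒▒▒▒▒▒▒▒▒▒▒▒▒▒▒


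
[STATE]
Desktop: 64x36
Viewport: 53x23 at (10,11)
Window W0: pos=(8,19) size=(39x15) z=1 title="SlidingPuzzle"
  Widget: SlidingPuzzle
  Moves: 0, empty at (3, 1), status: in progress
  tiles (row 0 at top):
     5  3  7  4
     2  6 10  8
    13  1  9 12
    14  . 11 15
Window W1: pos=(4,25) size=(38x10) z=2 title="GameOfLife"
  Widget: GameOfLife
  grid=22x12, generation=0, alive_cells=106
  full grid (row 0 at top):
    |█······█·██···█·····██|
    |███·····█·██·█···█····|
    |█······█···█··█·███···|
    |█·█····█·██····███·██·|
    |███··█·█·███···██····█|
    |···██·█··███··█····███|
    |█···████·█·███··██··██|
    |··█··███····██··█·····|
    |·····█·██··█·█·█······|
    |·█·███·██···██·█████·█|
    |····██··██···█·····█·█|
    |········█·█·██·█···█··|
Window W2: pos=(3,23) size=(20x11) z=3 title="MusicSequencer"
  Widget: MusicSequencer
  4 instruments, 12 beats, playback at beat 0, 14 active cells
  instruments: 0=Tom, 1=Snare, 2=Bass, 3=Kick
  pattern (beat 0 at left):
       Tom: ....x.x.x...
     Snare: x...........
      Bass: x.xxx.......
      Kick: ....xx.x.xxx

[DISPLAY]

                                                     
                                                     
                                                     
                                                     
                                                     
                                                     
                                                     
                                                     
━━━━━━━━━━━━━━━━━━━━━━━━━━━━━━━━━━━━┓                
SlidingPuzzle                       ┃                
────────────────────────────────────┨                
────┬────┬────┬────┐                ┃                
━━━━━━━━━━━━┓ │  4 │                ┃                
Sequencer   ┃─┼────┤                ┃                
────────────┨━━━━━━━━━━━━━━━━━━┓    ┃                
▼12345678901┃                  ┃    ┃                
····█·█·█···┃──────────────────┨    ┃                
█···········┃                  ┃    ┃                
█·███·······┃·██·              ┃    ┃                
····██·█·███┃···█              ┃    ┃                
            ┃·███              ┃    ┃                
            ┃··██              ┃    ┃                
━━━━━━━━━━━━┛····              ┃━━━━┛                


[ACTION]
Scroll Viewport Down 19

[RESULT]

                                                     
                                                     
                                                     
                                                     
                                                     
                                                     
━━━━━━━━━━━━━━━━━━━━━━━━━━━━━━━━━━━━┓                
SlidingPuzzle                       ┃                
────────────────────────────────────┨                
────┬────┬────┬────┐                ┃                
━━━━━━━━━━━━┓ │  4 │                ┃                
Sequencer   ┃─┼────┤                ┃                
────────────┨━━━━━━━━━━━━━━━━━━┓    ┃                
▼12345678901┃                  ┃    ┃                
····█·█·█···┃──────────────────┨    ┃                
█···········┃                  ┃    ┃                
█·███·······┃·██·              ┃    ┃                
····██·█·███┃···█              ┃    ┃                
            ┃·███              ┃    ┃                
            ┃··██              ┃    ┃                
━━━━━━━━━━━━┛····              ┃━━━━┛                
━━━━━━━━━━━━━━━━━━━━━━━━━━━━━━━┛                     
                                                     


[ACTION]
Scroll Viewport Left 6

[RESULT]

                                                     
                                                     
                                                     
                                                     
                                                     
                                                     
    ┏━━━━━━━━━━━━━━━━━━━━━━━━━━━━━━━━━━━━━┓          
    ┃ SlidingPuzzle                       ┃          
    ┠─────────────────────────────────────┨          
    ┃┌────┬────┬────┬────┐                ┃          
━━━━━━━━━━━━━━━━━━┓ │  4 │                ┃          
 MusicSequencer   ┃─┼────┤                ┃          
──────────────────┨━━━━━━━━━━━━━━━━━━┓    ┃          
      ▼12345678901┃                  ┃    ┃          
   Tom····█·█·█···┃──────────────────┨    ┃          
 Snare█···········┃                  ┃    ┃          
  Bass█·███·······┃·██·              ┃    ┃          
  Kick····██·█·███┃···█              ┃    ┃          
                  ┃·███              ┃    ┃          
                  ┃··██              ┃    ┃          
━━━━━━━━━━━━━━━━━━┛····              ┃━━━━┛          
┗━━━━━━━━━━━━━━━━━━━━━━━━━━━━━━━━━━━━┛               
                                                     


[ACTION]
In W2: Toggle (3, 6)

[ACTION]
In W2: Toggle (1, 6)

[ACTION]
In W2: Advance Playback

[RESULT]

                                                     
                                                     
                                                     
                                                     
                                                     
                                                     
    ┏━━━━━━━━━━━━━━━━━━━━━━━━━━━━━━━━━━━━━┓          
    ┃ SlidingPuzzle                       ┃          
    ┠─────────────────────────────────────┨          
    ┃┌────┬────┬────┬────┐                ┃          
━━━━━━━━━━━━━━━━━━┓ │  4 │                ┃          
 MusicSequencer   ┃─┼────┤                ┃          
──────────────────┨━━━━━━━━━━━━━━━━━━┓    ┃          
      0▼2345678901┃                  ┃    ┃          
   Tom····█·█·█···┃──────────────────┨    ┃          
 Snare█·····█·····┃                  ┃    ┃          
  Bass█·███·······┃·██·              ┃    ┃          
  Kick····████·███┃···█              ┃    ┃          
                  ┃·███              ┃    ┃          
                  ┃··██              ┃    ┃          
━━━━━━━━━━━━━━━━━━┛····              ┃━━━━┛          
┗━━━━━━━━━━━━━━━━━━━━━━━━━━━━━━━━━━━━┛               
                                                     


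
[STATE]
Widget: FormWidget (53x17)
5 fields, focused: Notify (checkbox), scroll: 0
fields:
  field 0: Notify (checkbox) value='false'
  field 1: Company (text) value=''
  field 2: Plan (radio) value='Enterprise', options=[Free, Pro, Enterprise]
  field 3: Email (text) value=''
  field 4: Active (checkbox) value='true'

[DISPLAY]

> Notify:     [ ]                                    
  Company:    [                                     ]
  Plan:       ( ) Free  ( ) Pro  (●) Enterprise      
  Email:      [                                     ]
  Active:     [x]                                    
                                                     
                                                     
                                                     
                                                     
                                                     
                                                     
                                                     
                                                     
                                                     
                                                     
                                                     
                                                     


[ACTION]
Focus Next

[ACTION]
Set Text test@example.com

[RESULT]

  Notify:     [ ]                                    
> Company:    [test@example.com                     ]
  Plan:       ( ) Free  ( ) Pro  (●) Enterprise      
  Email:      [                                     ]
  Active:     [x]                                    
                                                     
                                                     
                                                     
                                                     
                                                     
                                                     
                                                     
                                                     
                                                     
                                                     
                                                     
                                                     


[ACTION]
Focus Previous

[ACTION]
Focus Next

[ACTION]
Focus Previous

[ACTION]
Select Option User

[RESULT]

> Notify:     [ ]                                    
  Company:    [test@example.com                     ]
  Plan:       ( ) Free  ( ) Pro  (●) Enterprise      
  Email:      [                                     ]
  Active:     [x]                                    
                                                     
                                                     
                                                     
                                                     
                                                     
                                                     
                                                     
                                                     
                                                     
                                                     
                                                     
                                                     


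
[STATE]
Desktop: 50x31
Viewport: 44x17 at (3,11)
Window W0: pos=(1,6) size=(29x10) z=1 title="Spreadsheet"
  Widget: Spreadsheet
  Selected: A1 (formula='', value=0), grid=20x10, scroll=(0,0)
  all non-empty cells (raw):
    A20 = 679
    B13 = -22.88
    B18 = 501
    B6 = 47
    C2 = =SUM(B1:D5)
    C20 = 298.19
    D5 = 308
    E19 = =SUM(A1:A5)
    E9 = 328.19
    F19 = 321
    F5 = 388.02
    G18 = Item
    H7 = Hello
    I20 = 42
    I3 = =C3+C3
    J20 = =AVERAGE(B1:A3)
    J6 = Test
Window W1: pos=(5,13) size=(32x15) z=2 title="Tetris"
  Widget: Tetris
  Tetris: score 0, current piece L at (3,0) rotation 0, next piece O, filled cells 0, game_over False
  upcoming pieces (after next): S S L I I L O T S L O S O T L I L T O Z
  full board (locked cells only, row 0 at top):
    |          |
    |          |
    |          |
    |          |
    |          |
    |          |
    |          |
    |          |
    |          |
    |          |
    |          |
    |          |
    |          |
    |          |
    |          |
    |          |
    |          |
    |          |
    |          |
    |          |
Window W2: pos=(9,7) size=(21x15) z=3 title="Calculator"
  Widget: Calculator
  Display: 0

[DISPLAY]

------┃┌───┬───┬───┬───┐  ┃                 
 1    ┃│ 7 │ 8 │ 9 │ ÷ │  ┃                 
 2┏━━━┃├───┼───┼───┼───┤  ┃━━━━━━┓          
 3┃ Te┃│ 4 │ 5 │ 6 │ × │  ┃      ┃          
━━┠───┃├───┼───┼───┼───┤  ┃──────┨          
  ┃   ┃│ 1 │ 2 │ 3 │ - │  ┃      ┃          
  ┃   ┃├───┼───┼───┼───┤  ┃      ┃          
  ┃   ┃│ 0 │ . │ = │ + │  ┃      ┃          
  ┃   ┃├───┼───┼───┼───┤  ┃      ┃          
  ┃   ┃│ C │ MC│ MR│ M+│  ┃      ┃          
  ┃   ┗━━━━━━━━━━━━━━━━━━━┛      ┃          
  ┃          │Score:             ┃          
  ┃          │0                  ┃          
  ┃          │                   ┃          
  ┃          │                   ┃          
  ┃          │                   ┃          
  ┗━━━━━━━━━━━━━━━━━━━━━━━━━━━━━━┛          


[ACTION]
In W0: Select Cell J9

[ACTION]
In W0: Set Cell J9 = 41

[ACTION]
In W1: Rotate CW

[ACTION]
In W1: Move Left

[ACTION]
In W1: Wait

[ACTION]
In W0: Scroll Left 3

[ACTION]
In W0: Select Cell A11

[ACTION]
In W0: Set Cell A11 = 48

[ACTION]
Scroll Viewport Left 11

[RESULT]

 ┃-------┃┌───┬───┬───┬───┐  ┃              
 ┃  1    ┃│ 7 │ 8 │ 9 │ ÷ │  ┃              
 ┃  2┏━━━┃├───┼───┼───┼───┤  ┃━━━━━━┓       
 ┃  3┃ Te┃│ 4 │ 5 │ 6 │ × │  ┃      ┃       
 ┗━━━┠───┃├───┼───┼───┼───┤  ┃──────┨       
     ┃   ┃│ 1 │ 2 │ 3 │ - │  ┃      ┃       
     ┃   ┃├───┼───┼───┼───┤  ┃      ┃       
     ┃   ┃│ 0 │ . │ = │ + │  ┃      ┃       
     ┃   ┃├───┼───┼───┼───┤  ┃      ┃       
     ┃   ┃│ C │ MC│ MR│ M+│  ┃      ┃       
     ┃   ┗━━━━━━━━━━━━━━━━━━━┛      ┃       
     ┃          │Score:             ┃       
     ┃          │0                  ┃       
     ┃          │                   ┃       
     ┃          │                   ┃       
     ┃          │                   ┃       
     ┗━━━━━━━━━━━━━━━━━━━━━━━━━━━━━━┛       
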